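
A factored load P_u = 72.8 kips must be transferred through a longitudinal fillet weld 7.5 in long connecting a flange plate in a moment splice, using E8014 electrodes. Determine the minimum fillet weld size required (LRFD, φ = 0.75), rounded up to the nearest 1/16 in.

E80XX → F_EXX = 80 ksi.
Total weld length L = 7.5 in.
Required throat t_e = P_u / (φ × 0.6 F_EXX × L) = 72.8 / (0.75 × 0.6 × 80 × 7.5) = 0.2696 in.
Required leg w = t_e / 0.707 = 0.3814 in → use 7/16 in.

w = 7/16 in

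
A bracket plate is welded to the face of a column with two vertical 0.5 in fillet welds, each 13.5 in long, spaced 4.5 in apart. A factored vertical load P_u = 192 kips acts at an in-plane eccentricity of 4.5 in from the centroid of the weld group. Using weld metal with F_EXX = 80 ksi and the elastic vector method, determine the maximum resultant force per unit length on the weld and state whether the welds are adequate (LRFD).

Total weld length L_w = 27 in. Treat welds as unit-width lines.
Polar moment about centroid: J = 2[d³/12 + d(b/2)²] = 2[13.5³/12 + 13.5×2.25²] = 546.8 in³.
Direct shear f_v = P/L_w = 192 / 27 = 7.111 kip/in (vertical).
Torsion M = P·e = 192 × 4.5 = 864 kip·in.
Critical point at (x, y) = (2.25, 6.75) from centroid. f_tx = M·y/J = 10.67 kip/in; f_ty = M·x/J = 3.556 kip/in.
Resultant f_max = √[f_tx² + (f_v + f_ty)²] = √[10.67² + (7.111 + 3.556)²] = 15.08 kip/in.
Capacity per unit length: φr_n = 0.75 × 0.6 × 80 × (0.707 × 0.5) = 12.73 kip/in.
15.08 > 12.73 → NOT adequate.

f_max ≈ 15.1 kip/in; NOT adequate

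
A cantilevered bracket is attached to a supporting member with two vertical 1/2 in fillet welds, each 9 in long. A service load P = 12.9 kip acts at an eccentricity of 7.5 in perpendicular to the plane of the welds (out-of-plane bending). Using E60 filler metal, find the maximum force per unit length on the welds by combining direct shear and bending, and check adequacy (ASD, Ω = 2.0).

f_max ≈ 3.65 kip/in; adequate

E60XX → F_EXX = 60 ksi.
L_w = 2 × 9 = 18 in; section modulus (unit throat) S = 2 × L²/6 = 27 in².
Direct shear f_v = P/L_w = 12.9/18 = 0.7167 kip/in.
Moment M = P × e = 12.9 × 7.5 = 96.75 kip·in; bending f_b = M/S = 3.583 kip/in.
f_max = √(f_v² + f_b²) = √(0.7167² + 3.583²) = 3.654 kip/in.
r_n/Ω = (1/2.0) × 0.6 × 60 × (0.707 × 0.5) = 6.363 kip/in → adequate.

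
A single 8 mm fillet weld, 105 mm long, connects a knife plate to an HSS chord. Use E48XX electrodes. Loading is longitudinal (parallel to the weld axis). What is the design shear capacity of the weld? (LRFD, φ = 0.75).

E48XX → F_EXX = 480 MPa.
Effective throat t_e = 0.707 × 8 = 5.656 mm.
Total length L = 105 mm; A_we = 5.656 × 105 = 593.9 mm².
F_nw = 0.6 F_EXX = 0.6 × 480 = 288 MPa.
φR_n = 0.75 × 288 × 593.9 × 10⁻³ = 128.3 kN.

φR_n ≈ 128 kN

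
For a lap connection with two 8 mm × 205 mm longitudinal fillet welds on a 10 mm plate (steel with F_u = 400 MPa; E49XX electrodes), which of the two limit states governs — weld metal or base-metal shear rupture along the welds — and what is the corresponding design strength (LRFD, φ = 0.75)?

E49XX → F_EXX = 490 MPa.
t_e = 0.707 × 8 = 5.656 mm; L = 410 mm.
Weld metal: φR_n = 0.75 × 0.6 × 490 × 5.656 × 410 × 10⁻³ = 511.3 kN.
Base metal (shear rupture): φR_n = 0.75 × 0.6 × 400 × 10 × 410 × 10⁻³ = 738 kN.
Governing: weld metal.

φR_n ≈ 511 kN (weld metal governs)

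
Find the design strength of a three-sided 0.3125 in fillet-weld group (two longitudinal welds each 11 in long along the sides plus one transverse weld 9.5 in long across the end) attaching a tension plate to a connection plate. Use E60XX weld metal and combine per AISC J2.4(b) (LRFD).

φR_n ≈ 197 kips

E60XX → F_EXX = 60 ksi.
t_e = 0.707 × 0.3125 = 0.2209 in.
R_nwl = 0.6 × 60 × 0.2209 × 22 = 175 kips (longitudinal, 2 welds).
R_nwt = 0.6 × 60 × 0.2209 × 9.5 = 75.56 kips (transverse, base value).
(i) R_nwl + R_nwt = 250.5 kips; (ii) 0.85 R_nwl + 1.5 R_nwt = 262.1 kips.
R_n = max = 262.1 kips [governs: (ii)]; φR_n = 196.6 kips.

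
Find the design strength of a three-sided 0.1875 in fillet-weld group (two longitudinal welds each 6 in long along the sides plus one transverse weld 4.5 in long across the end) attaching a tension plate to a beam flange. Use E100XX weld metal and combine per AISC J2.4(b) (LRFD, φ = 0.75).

φR_n ≈ 101 kip

E100XX → F_EXX = 100 ksi.
t_e = 0.707 × 0.1875 = 0.1326 in.
R_nwl = 0.6 × 100 × 0.1326 × 12 = 95.45 kip (longitudinal, 2 welds).
R_nwt = 0.6 × 100 × 0.1326 × 4.5 = 35.79 kip (transverse, base value).
(i) R_nwl + R_nwt = 131.2 kip; (ii) 0.85 R_nwl + 1.5 R_nwt = 134.8 kip.
R_n = max = 134.8 kip [governs: (ii)]; φR_n = 101.1 kip.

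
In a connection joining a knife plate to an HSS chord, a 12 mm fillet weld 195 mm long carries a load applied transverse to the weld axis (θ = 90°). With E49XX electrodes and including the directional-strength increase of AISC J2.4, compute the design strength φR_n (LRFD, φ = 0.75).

φR_n ≈ 547 kN

E49XX → F_EXX = 490 MPa.
t_e = 0.707 × 12 = 8.484 mm; A_we = 8.484 × 195 = 1654 mm².
Directional factor: 1.0 + 0.5 sin^1.5(90°) = 1.5.
F_nw = 0.6 × 490 × 1.5 = 441 MPa.
φR_n = 0.75 × 441 × 1654 × 10⁻³ = 547.2 kN.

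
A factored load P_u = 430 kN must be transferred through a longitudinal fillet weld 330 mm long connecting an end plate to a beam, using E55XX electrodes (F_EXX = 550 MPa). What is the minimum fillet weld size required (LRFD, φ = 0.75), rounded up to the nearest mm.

w = 8 mm

Total weld length L = 330 mm.
Required throat t_e = P_u / (φ × 0.6 F_EXX × L) = 430 / (0.75 × 0.6 × 550 × 330 × 10⁻³) = 5.265 mm.
Required leg w = t_e / 0.707 = 7.447 mm → use 8 mm.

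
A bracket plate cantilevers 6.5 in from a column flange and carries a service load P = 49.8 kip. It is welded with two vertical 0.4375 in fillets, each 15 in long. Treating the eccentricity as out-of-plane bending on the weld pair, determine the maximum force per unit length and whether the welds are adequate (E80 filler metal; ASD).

f_max ≈ 4.62 kip/in; adequate

E80XX → F_EXX = 80 ksi.
L_w = 2 × 15 = 30 in; section modulus (unit throat) S = 2 × L²/6 = 75 in².
Direct shear f_v = P/L_w = 49.8/30 = 1.66 kip/in.
Moment M = P × e = 49.8 × 6.5 = 323.7 kip·in; bending f_b = M/S = 4.316 kip/in.
f_max = √(f_v² + f_b²) = √(1.66² + 4.316²) = 4.624 kip/in.
r_n/Ω = (1/2.0) × 0.6 × 80 × (0.707 × 0.4375) = 7.423 kip/in → adequate.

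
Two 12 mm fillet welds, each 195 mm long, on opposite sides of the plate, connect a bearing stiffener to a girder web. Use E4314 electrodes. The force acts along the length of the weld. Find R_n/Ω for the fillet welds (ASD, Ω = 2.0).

E43XX → F_EXX = 430 MPa.
Effective throat t_e = 0.707 × 12 = 8.484 mm.
Total length L = 390 mm; A_we = 8.484 × 390 = 3309 mm².
F_nw = 0.6 F_EXX = 0.6 × 430 = 258 MPa.
R_n = 258 × 3309 × 10⁻³ = 853.7 kN; R_n/Ω = 853.7/2.0 = 426.8 kN.

R_n/Ω ≈ 427 kN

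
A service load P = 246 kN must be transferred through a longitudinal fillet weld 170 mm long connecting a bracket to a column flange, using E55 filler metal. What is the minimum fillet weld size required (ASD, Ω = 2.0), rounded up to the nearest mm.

E55XX → F_EXX = 550 MPa.
Total weld length L = 170 mm.
Required throat t_e = P × Ω / (0.6 F_EXX × L) = 246 × 2.0 / (0.6 × 550 × 170 × 10⁻³) = 8.77 mm.
Required leg w = t_e / 0.707 = 12.4 mm → use 13 mm.

w = 13 mm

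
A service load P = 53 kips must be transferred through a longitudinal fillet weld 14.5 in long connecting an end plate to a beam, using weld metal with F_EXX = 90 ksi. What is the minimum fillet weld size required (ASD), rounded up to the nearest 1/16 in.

w = 1/4 in

Total weld length L = 14.5 in.
Required throat t_e = P × Ω / (0.6 F_EXX × L) = 53 × 2.0 / (0.6 × 90 × 14.5) = 0.1354 in.
Required leg w = t_e / 0.707 = 0.1915 in → use 1/4 in.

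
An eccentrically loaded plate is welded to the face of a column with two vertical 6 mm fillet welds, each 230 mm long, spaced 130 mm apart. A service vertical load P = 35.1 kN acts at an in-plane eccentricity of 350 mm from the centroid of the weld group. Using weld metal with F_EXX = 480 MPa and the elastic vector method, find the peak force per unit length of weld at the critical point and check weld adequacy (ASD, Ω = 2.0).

f_max ≈ 451 N/mm; adequate

Total weld length L_w = 460 mm. Treat welds as unit-width lines.
Polar moment about centroid: J = 2[d³/12 + d(b/2)²] = 2[230³/12 + 230×65²] = 3971000 mm³.
Direct shear f_v = P/L_w = 35.1×10³ / 460 = 76.3 N/mm (vertical).
Torsion M = P·e = 35.1×10³ × 350 = 12285000 N·mm.
Critical point at (x, y) = (65, 115) from centroid. f_tx = M·y/J = 355.7 N/mm; f_ty = M·x/J = 201.1 N/mm.
Resultant f_max = √[f_tx² + (f_v + f_ty)²] = √[355.7² + (76.3 + 201.1)²] = 451.1 N/mm.
Capacity per unit length: r_n/Ω = (1/2.0) × 0.6 × 480 × (0.707 × 6) = 610.8 N/mm.
451.1 ≤ 610.8 → adequate.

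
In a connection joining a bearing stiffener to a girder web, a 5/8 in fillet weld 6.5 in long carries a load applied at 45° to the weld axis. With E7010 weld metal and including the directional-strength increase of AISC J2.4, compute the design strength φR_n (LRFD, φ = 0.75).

E70XX → F_EXX = 70 ksi.
t_e = 0.707 × 0.625 = 0.4419 in; A_we = 0.4419 × 6.5 = 2.872 in².
Directional factor: 1.0 + 0.5 sin^1.5(45°) = 1.297.
F_nw = 0.6 × 70 × 1.297 = 54.49 ksi.
φR_n = 0.75 × 54.49 × 2.872 = 117.4 kips.

φR_n ≈ 117 kips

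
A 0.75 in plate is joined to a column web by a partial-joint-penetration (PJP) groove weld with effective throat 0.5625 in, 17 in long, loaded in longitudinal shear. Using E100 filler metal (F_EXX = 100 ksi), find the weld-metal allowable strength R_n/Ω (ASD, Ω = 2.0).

Effective throat (given) t_e = 0.5625 in.
A_we = 0.5625 × 17 = 9.562 in².
F_nw = 0.6 F_EXX = 60 ksi.
R_n/Ω = (60 × 9.562) / 2.0 = 286.9 kip.

R_n/Ω ≈ 287 kip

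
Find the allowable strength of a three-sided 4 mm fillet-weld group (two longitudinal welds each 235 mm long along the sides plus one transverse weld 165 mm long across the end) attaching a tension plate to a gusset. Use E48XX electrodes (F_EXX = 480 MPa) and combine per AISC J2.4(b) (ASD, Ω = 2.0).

R_n/Ω ≈ 263 kN

t_e = 0.707 × 4 = 2.828 mm.
R_nwl = 0.6 × 480 × 2.828 × 470 × 10⁻³ = 382.8 kN (longitudinal, 2 welds).
R_nwt = 0.6 × 480 × 2.828 × 165 × 10⁻³ = 134.4 kN (transverse, base value).
(i) R_nwl + R_nwt = 517.2 kN; (ii) 0.85 R_nwl + 1.5 R_nwt = 527 kN.
R_n = max = 527 kN [governs: (ii)]; R_n/Ω = 263.5 kN.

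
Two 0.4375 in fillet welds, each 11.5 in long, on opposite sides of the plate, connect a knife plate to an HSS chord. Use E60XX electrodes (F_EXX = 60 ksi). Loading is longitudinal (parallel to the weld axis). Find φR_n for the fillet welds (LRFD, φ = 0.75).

Effective throat t_e = 0.707 × 0.4375 = 0.3093 in.
Total length L = 23 in; A_we = 0.3093 × 23 = 7.114 in².
F_nw = 0.6 F_EXX = 0.6 × 60 = 36 ksi.
φR_n = 0.75 × 36 × 7.114 = 192.1 kip.

φR_n ≈ 192 kip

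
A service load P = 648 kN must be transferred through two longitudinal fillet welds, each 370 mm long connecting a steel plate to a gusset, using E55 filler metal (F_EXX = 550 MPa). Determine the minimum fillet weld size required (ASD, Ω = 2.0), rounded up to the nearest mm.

w = 8 mm

Total weld length L = 740 mm.
Required throat t_e = P × Ω / (0.6 F_EXX × L) = 648 × 2.0 / (0.6 × 550 × 740 × 10⁻³) = 5.307 mm.
Required leg w = t_e / 0.707 = 7.507 mm → use 8 mm.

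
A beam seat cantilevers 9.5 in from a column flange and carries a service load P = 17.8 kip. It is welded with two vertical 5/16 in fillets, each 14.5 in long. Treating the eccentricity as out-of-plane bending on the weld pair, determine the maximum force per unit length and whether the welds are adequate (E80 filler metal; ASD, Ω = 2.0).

E80XX → F_EXX = 80 ksi.
L_w = 2 × 14.5 = 29 in; section modulus (unit throat) S = 2 × L²/6 = 70.08 in².
Direct shear f_v = P/L_w = 17.8/29 = 0.6138 kip/in.
Moment M = P × e = 17.8 × 9.5 = 169.1 kip·in; bending f_b = M/S = 2.413 kip/in.
f_max = √(f_v² + f_b²) = √(0.6138² + 2.413²) = 2.49 kip/in.
r_n/Ω = (1/2.0) × 0.6 × 80 × (0.707 × 0.3125) = 5.302 kip/in → adequate.

f_max ≈ 2.49 kip/in; adequate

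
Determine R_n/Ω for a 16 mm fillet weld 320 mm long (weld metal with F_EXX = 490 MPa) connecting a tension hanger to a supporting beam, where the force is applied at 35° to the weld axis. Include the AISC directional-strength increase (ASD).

R_n/Ω ≈ 648 kN

t_e = 0.707 × 16 = 11.31 mm; A_we = 11.31 × 320 = 3620 mm².
Directional factor: 1.0 + 0.5 sin^1.5(35°) = 1.217.
F_nw = 0.6 × 490 × 1.217 = 357.9 MPa.
R_n/Ω = (357.9 × 3620) / 2.0 × 10⁻³ = 647.7 kN.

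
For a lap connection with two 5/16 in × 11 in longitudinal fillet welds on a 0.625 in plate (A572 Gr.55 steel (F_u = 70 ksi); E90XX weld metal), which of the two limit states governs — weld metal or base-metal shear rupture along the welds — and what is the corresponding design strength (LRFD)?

φR_n ≈ 197 kips (weld metal governs)

E90XX → F_EXX = 90 ksi.
t_e = 0.707 × 0.3125 = 0.2209 in; L = 22 in.
Weld metal: φR_n = 0.75 × 0.6 × 90 × 0.2209 × 22 = 196.9 kips.
Base metal (shear rupture): φR_n = 0.75 × 0.6 × 70 × 0.625 × 22 = 433.1 kips.
Governing: weld metal.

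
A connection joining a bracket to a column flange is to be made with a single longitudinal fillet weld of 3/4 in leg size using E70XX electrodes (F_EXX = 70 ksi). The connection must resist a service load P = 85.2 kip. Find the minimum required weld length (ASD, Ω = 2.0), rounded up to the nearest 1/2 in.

Throat t_e = 0.707 × 0.75 = 0.5302 in.
r_n/Ω = (0.6 × 70 × 0.5302) / 2.0 = 11.14 kip/in.
L_req = P / (r_n/Ω) = 85.2 / 11.14 = 7.651 in total.
Round up → use L = 8 in.

L = 8 in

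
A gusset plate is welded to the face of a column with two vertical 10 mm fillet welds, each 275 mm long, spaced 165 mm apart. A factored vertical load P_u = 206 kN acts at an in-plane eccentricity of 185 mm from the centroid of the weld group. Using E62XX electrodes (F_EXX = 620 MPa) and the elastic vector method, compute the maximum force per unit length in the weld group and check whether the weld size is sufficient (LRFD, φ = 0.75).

Total weld length L_w = 550 mm. Treat welds as unit-width lines.
Polar moment about centroid: J = 2[d³/12 + d(b/2)²] = 2[275³/12 + 275×82.5²] = 7210000 mm³.
Direct shear f_v = P/L_w = 206×10³ / 550 = 374.5 N/mm (vertical).
Torsion M = P·e = 206×10³ × 185 = 38110000 N·mm.
Critical point at (x, y) = (82.5, 137.5) from centroid. f_tx = M·y/J = 726.8 N/mm; f_ty = M·x/J = 436.1 N/mm.
Resultant f_max = √[f_tx² + (f_v + f_ty)²] = √[726.8² + (374.5 + 436.1)²] = 1089 N/mm.
Capacity per unit length: φr_n = 0.75 × 0.6 × 620 × (0.707 × 10) = 1973 N/mm.
1089 ≤ 1973 → adequate.

f_max ≈ 1090 N/mm; adequate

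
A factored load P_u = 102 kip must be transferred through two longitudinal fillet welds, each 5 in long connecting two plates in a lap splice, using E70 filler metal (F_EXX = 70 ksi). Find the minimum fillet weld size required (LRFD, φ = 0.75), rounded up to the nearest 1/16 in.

Total weld length L = 10 in.
Required throat t_e = P_u / (φ × 0.6 F_EXX × L) = 102 / (0.75 × 0.6 × 70 × 10) = 0.3238 in.
Required leg w = t_e / 0.707 = 0.458 in → use 1/2 in.

w = 1/2 in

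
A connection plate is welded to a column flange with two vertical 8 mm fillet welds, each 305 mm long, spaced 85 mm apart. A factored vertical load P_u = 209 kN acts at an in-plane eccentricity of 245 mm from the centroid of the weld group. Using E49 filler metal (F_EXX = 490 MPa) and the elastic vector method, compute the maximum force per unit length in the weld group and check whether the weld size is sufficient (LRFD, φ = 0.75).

Total weld length L_w = 610 mm. Treat welds as unit-width lines.
Polar moment about centroid: J = 2[d³/12 + d(b/2)²] = 2[305³/12 + 305×42.5²] = 5831000 mm³.
Direct shear f_v = P/L_w = 209×10³ / 610 = 342.6 N/mm (vertical).
Torsion M = P·e = 209×10³ × 245 = 51205000 N·mm.
Critical point at (x, y) = (42.5, 152.5) from centroid. f_tx = M·y/J = 1339 N/mm; f_ty = M·x/J = 373.2 N/mm.
Resultant f_max = √[f_tx² + (f_v + f_ty)²] = √[1339² + (342.6 + 373.2)²] = 1519 N/mm.
Capacity per unit length: φr_n = 0.75 × 0.6 × 490 × (0.707 × 8) = 1247 N/mm.
1519 > 1247 → NOT adequate.

f_max ≈ 1520 N/mm; NOT adequate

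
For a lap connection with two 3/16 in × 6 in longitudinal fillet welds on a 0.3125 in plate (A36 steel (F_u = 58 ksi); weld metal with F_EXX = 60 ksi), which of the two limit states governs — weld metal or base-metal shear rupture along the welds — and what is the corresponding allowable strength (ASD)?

R_n/Ω ≈ 28.6 kip (weld metal governs)

t_e = 0.707 × 0.1875 = 0.1326 in; L = 12 in.
Weld metal: R_n/Ω = (1/2.0) × 0.6 × 60 × 0.1326 × 12 = 28.63 kip.
Base metal (shear rupture): R_n/Ω = (1/2.0) × 0.6 × 58 × 0.3125 × 12 = 65.25 kip.
Governing: weld metal.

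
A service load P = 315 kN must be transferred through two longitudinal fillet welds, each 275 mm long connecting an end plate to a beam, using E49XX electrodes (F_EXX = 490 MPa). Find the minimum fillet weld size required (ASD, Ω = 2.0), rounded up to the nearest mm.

w = 6 mm

Total weld length L = 550 mm.
Required throat t_e = P × Ω / (0.6 F_EXX × L) = 315 × 2.0 / (0.6 × 490 × 550 × 10⁻³) = 3.896 mm.
Required leg w = t_e / 0.707 = 5.511 mm → use 6 mm.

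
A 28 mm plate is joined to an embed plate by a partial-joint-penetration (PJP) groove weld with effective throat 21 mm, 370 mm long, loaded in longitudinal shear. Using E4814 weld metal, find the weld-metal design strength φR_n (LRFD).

E48XX → F_EXX = 480 MPa.
Effective throat (given) t_e = 21 mm.
A_we = 21 × 370 = 7770 mm².
F_nw = 0.6 F_EXX = 288 MPa.
φR_n = 0.75 × 288 × 7770 × 10⁻³ = 1678 kN.

φR_n ≈ 1680 kN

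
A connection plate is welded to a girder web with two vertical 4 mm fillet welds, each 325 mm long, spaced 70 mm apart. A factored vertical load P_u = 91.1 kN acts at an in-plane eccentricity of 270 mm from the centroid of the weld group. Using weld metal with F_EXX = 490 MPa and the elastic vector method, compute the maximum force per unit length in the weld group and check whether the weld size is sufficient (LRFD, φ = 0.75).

Total weld length L_w = 650 mm. Treat welds as unit-width lines.
Polar moment about centroid: J = 2[d³/12 + d(b/2)²] = 2[325³/12 + 325×35²] = 6518000 mm³.
Direct shear f_v = P/L_w = 91.1×10³ / 650 = 140.2 N/mm (vertical).
Torsion M = P·e = 91.1×10³ × 270 = 24597000 N·mm.
Critical point at (x, y) = (35, 162.5) from centroid. f_tx = M·y/J = 613.3 N/mm; f_ty = M·x/J = 132.1 N/mm.
Resultant f_max = √[f_tx² + (f_v + f_ty)²] = √[613.3² + (140.2 + 132.1)²] = 671 N/mm.
Capacity per unit length: φr_n = 0.75 × 0.6 × 490 × (0.707 × 4) = 623.6 N/mm.
671 > 623.6 → NOT adequate.

f_max ≈ 671 N/mm; NOT adequate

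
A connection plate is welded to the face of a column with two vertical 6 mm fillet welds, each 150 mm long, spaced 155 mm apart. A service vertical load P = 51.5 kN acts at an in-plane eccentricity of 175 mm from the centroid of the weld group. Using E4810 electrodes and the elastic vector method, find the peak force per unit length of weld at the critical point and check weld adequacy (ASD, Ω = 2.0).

f_max ≈ 548 N/mm; adequate

E48XX → F_EXX = 480 MPa.
Total weld length L_w = 300 mm. Treat welds as unit-width lines.
Polar moment about centroid: J = 2[d³/12 + d(b/2)²] = 2[150³/12 + 150×77.5²] = 2364000 mm³.
Direct shear f_v = P/L_w = 51.5×10³ / 300 = 171.7 N/mm (vertical).
Torsion M = P·e = 51.5×10³ × 175 = 9012500 N·mm.
Critical point at (x, y) = (77.5, 75) from centroid. f_tx = M·y/J = 285.9 N/mm; f_ty = M·x/J = 295.4 N/mm.
Resultant f_max = √[f_tx² + (f_v + f_ty)²] = √[285.9² + (171.7 + 295.4)²] = 547.6 N/mm.
Capacity per unit length: r_n/Ω = (1/2.0) × 0.6 × 480 × (0.707 × 6) = 610.8 N/mm.
547.6 ≤ 610.8 → adequate.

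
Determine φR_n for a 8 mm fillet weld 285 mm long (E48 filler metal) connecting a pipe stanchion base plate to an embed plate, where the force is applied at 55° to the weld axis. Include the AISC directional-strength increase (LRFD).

E48XX → F_EXX = 480 MPa.
t_e = 0.707 × 8 = 5.656 mm; A_we = 5.656 × 285 = 1612 mm².
Directional factor: 1.0 + 0.5 sin^1.5(55°) = 1.371.
F_nw = 0.6 × 480 × 1.371 = 394.8 MPa.
φR_n = 0.75 × 394.8 × 1612 × 10⁻³ = 477.3 kN.

φR_n ≈ 477 kN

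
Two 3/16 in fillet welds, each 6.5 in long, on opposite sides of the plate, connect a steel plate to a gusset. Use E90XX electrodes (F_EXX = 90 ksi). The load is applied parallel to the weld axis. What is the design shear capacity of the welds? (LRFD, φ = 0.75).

φR_n ≈ 69.8 kip

Effective throat t_e = 0.707 × 0.1875 = 0.1326 in.
Total length L = 13 in; A_we = 0.1326 × 13 = 1.723 in².
F_nw = 0.6 F_EXX = 0.6 × 90 = 54 ksi.
φR_n = 0.75 × 54 × 1.723 = 69.79 kip.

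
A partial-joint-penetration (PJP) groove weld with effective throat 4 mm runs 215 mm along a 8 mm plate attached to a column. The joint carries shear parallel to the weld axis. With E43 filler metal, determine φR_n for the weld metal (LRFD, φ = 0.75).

E43XX → F_EXX = 430 MPa.
Effective throat (given) t_e = 4 mm.
A_we = 4 × 215 = 860 mm².
F_nw = 0.6 F_EXX = 258 MPa.
φR_n = 0.75 × 258 × 860 × 10⁻³ = 166.4 kN.

φR_n ≈ 166 kN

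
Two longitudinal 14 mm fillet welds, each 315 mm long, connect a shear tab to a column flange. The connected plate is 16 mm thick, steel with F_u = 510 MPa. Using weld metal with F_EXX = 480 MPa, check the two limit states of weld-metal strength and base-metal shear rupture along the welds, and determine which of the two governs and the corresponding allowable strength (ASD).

t_e = 0.707 × 14 = 9.898 mm; L = 630 mm.
Weld metal: R_n/Ω = (1/2.0) × 0.6 × 480 × 9.898 × 630 × 10⁻³ = 897.9 kN.
Base metal (shear rupture): R_n/Ω = (1/2.0) × 0.6 × 510 × 16 × 630 × 10⁻³ = 1542 kN.
Governing: weld metal.

R_n/Ω ≈ 898 kN (weld metal governs)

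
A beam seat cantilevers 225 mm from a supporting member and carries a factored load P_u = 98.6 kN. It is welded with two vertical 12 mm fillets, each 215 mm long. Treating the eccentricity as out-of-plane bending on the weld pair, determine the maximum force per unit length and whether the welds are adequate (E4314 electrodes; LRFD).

E43XX → F_EXX = 430 MPa.
L_w = 2 × 215 = 430 mm; section modulus (unit throat) S = 2 × L²/6 = 15410 mm².
Direct shear f_v = P/L_w = 98.6×10³/430 = 229.3 N/mm.
Moment M = P × e = 98.6×10³ × 225 = 22185000 N·mm; bending f_b = M/S = 1440 N/mm.
f_max = √(f_v² + f_b²) = √(229.3² + 1440²) = 1458 N/mm.
φr_n = 0.75 × 0.6 × 430 × (0.707 × 12) = 1642 N/mm → adequate.

f_max ≈ 1460 N/mm; adequate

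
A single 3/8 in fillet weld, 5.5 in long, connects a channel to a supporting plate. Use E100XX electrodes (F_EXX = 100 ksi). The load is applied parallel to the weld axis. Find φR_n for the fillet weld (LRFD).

Effective throat t_e = 0.707 × 0.375 = 0.2651 in.
Total length L = 5.5 in; A_we = 0.2651 × 5.5 = 1.458 in².
F_nw = 0.6 F_EXX = 0.6 × 100 = 60 ksi.
φR_n = 0.75 × 60 × 1.458 = 65.62 kip.

φR_n ≈ 65.6 kip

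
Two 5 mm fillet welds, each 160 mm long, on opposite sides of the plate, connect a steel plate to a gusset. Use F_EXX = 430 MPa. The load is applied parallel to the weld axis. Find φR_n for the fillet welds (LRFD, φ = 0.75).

Effective throat t_e = 0.707 × 5 = 3.535 mm.
Total length L = 320 mm; A_we = 3.535 × 320 = 1131 mm².
F_nw = 0.6 F_EXX = 0.6 × 430 = 258 MPa.
φR_n = 0.75 × 258 × 1131 × 10⁻³ = 218.9 kN.

φR_n ≈ 219 kN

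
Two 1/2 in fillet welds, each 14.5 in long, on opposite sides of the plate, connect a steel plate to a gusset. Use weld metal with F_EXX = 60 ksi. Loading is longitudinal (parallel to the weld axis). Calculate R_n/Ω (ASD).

Effective throat t_e = 0.707 × 0.5 = 0.3535 in.
Total length L = 29 in; A_we = 0.3535 × 29 = 10.25 in².
F_nw = 0.6 F_EXX = 0.6 × 60 = 36 ksi.
R_n = 36 × 10.25 = 369.1 kips; R_n/Ω = 369.1/2.0 = 184.5 kips.

R_n/Ω ≈ 185 kips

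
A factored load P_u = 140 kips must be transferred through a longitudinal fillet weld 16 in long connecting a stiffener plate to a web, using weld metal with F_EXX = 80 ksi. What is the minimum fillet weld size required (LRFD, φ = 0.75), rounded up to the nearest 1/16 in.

w = 3/8 in

Total weld length L = 16 in.
Required throat t_e = P_u / (φ × 0.6 F_EXX × L) = 140 / (0.75 × 0.6 × 80 × 16) = 0.2431 in.
Required leg w = t_e / 0.707 = 0.3438 in → use 3/8 in.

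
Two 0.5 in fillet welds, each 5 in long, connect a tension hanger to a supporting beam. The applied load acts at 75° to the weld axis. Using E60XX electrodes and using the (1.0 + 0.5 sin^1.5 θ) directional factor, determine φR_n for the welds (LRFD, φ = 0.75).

E60XX → F_EXX = 60 ksi.
t_e = 0.707 × 0.5 = 0.3535 in; A_we = 0.3535 × 10 = 3.535 in².
Directional factor: 1.0 + 0.5 sin^1.5(75°) = 1.475.
F_nw = 0.6 × 60 × 1.475 = 53.09 ksi.
φR_n = 0.75 × 53.09 × 3.535 = 140.7 kip.

φR_n ≈ 141 kip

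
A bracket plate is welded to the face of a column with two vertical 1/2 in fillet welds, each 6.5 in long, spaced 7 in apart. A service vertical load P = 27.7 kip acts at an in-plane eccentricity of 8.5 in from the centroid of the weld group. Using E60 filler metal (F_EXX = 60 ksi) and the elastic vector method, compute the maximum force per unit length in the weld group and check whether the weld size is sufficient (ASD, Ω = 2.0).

f_max ≈ 7.19 kip/in; NOT adequate

Total weld length L_w = 13 in. Treat welds as unit-width lines.
Polar moment about centroid: J = 2[d³/12 + d(b/2)²] = 2[6.5³/12 + 6.5×3.5²] = 205 in³.
Direct shear f_v = P/L_w = 27.7 / 13 = 2.131 kip/in (vertical).
Torsion M = P·e = 27.7 × 8.5 = 235.45 kip·in.
Critical point at (x, y) = (3.5, 3.25) from centroid. f_tx = M·y/J = 3.732 kip/in; f_ty = M·x/J = 4.019 kip/in.
Resultant f_max = √[f_tx² + (f_v + f_ty)²] = √[3.732² + (2.131 + 4.019)²] = 7.194 kip/in.
Capacity per unit length: r_n/Ω = (1/2.0) × 0.6 × 60 × (0.707 × 0.5) = 6.363 kip/in.
7.194 > 6.363 → NOT adequate.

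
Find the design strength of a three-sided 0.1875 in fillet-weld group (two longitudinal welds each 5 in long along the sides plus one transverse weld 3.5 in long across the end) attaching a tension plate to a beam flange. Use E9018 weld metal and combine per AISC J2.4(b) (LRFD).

E90XX → F_EXX = 90 ksi.
t_e = 0.707 × 0.1875 = 0.1326 in.
R_nwl = 0.6 × 90 × 0.1326 × 10 = 71.58 kip (longitudinal, 2 welds).
R_nwt = 0.6 × 90 × 0.1326 × 3.5 = 25.05 kip (transverse, base value).
(i) R_nwl + R_nwt = 96.64 kip; (ii) 0.85 R_nwl + 1.5 R_nwt = 98.43 kip.
R_n = max = 98.43 kip [governs: (ii)]; φR_n = 73.82 kip.

φR_n ≈ 73.8 kip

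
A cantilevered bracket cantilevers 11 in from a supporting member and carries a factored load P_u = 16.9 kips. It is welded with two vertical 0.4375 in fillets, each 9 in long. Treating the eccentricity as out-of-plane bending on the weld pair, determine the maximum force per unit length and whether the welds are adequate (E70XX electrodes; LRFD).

E70XX → F_EXX = 70 ksi.
L_w = 2 × 9 = 18 in; section modulus (unit throat) S = 2 × L²/6 = 27 in².
Direct shear f_v = P/L_w = 16.9/18 = 0.9389 kip/in.
Moment M = P × e = 16.9 × 11 = 185.9 kip·in; bending f_b = M/S = 6.885 kip/in.
f_max = √(f_v² + f_b²) = √(0.9389² + 6.885²) = 6.949 kip/in.
φr_n = 0.75 × 0.6 × 70 × (0.707 × 0.4375) = 9.743 kip/in → adequate.

f_max ≈ 6.95 kip/in; adequate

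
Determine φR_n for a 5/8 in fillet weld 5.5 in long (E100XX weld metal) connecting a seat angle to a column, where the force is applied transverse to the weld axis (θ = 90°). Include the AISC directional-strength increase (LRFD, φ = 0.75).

E100XX → F_EXX = 100 ksi.
t_e = 0.707 × 0.625 = 0.4419 in; A_we = 0.4419 × 5.5 = 2.43 in².
Directional factor: 1.0 + 0.5 sin^1.5(90°) = 1.5.
F_nw = 0.6 × 100 × 1.5 = 90 ksi.
φR_n = 0.75 × 90 × 2.43 = 164 kips.

φR_n ≈ 164 kips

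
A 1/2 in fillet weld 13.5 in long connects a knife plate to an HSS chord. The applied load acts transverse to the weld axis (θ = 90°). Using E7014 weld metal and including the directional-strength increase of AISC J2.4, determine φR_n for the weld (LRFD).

E70XX → F_EXX = 70 ksi.
t_e = 0.707 × 0.5 = 0.3535 in; A_we = 0.3535 × 13.5 = 4.772 in².
Directional factor: 1.0 + 0.5 sin^1.5(90°) = 1.5.
F_nw = 0.6 × 70 × 1.5 = 63 ksi.
φR_n = 0.75 × 63 × 4.772 = 225.5 kip.

φR_n ≈ 225 kip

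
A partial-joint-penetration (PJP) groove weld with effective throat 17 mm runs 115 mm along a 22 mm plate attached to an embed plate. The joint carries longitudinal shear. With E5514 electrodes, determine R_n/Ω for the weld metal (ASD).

R_n/Ω ≈ 323 kN

E55XX → F_EXX = 550 MPa.
Effective throat (given) t_e = 17 mm.
A_we = 17 × 115 = 1955 mm².
F_nw = 0.6 F_EXX = 330 MPa.
R_n/Ω = (330 × 1955) / 2.0 × 10⁻³ = 322.6 kN.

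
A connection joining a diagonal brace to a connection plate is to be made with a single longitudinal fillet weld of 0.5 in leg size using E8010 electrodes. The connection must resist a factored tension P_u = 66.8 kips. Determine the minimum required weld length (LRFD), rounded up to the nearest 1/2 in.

E80XX → F_EXX = 80 ksi.
Throat t_e = 0.707 × 0.5 = 0.3535 in.
φr_n = 0.75 × 0.6 × 80 × 0.3535 = 12.73 kips/in.
L_req = P_u / φr_n = 66.8 / 12.73 = 5.249 in total.
Round up → use L = 5.5 in.

L = 5.5 in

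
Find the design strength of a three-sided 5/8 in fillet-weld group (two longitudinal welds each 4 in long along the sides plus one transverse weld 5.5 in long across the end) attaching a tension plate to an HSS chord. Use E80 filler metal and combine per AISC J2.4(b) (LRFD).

φR_n ≈ 239 kips

E80XX → F_EXX = 80 ksi.
t_e = 0.707 × 0.625 = 0.4419 in.
R_nwl = 0.6 × 80 × 0.4419 × 8 = 169.7 kips (longitudinal, 2 welds).
R_nwt = 0.6 × 80 × 0.4419 × 5.5 = 116.7 kips (transverse, base value).
(i) R_nwl + R_nwt = 286.3 kips; (ii) 0.85 R_nwl + 1.5 R_nwt = 319.2 kips.
R_n = max = 319.2 kips [governs: (ii)]; φR_n = 239.4 kips.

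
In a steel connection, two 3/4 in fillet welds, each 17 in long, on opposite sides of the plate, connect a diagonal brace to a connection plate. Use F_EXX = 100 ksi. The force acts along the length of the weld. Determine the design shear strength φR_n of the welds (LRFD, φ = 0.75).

Effective throat t_e = 0.707 × 0.75 = 0.5302 in.
Total length L = 34 in; A_we = 0.5302 × 34 = 18.03 in².
F_nw = 0.6 F_EXX = 0.6 × 100 = 60 ksi.
φR_n = 0.75 × 60 × 18.03 = 811.3 kips.

φR_n ≈ 811 kips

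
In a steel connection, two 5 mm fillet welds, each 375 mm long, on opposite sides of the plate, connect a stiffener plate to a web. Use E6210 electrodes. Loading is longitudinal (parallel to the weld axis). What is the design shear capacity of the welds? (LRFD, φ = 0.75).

φR_n ≈ 740 kN

E62XX → F_EXX = 620 MPa.
Effective throat t_e = 0.707 × 5 = 3.535 mm.
Total length L = 750 mm; A_we = 3.535 × 750 = 2651 mm².
F_nw = 0.6 F_EXX = 0.6 × 620 = 372 MPa.
φR_n = 0.75 × 372 × 2651 × 10⁻³ = 739.7 kN.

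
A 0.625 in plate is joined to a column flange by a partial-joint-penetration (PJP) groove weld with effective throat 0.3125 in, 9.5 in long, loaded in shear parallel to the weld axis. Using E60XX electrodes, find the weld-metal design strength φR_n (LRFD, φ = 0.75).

φR_n ≈ 80.2 kip

E60XX → F_EXX = 60 ksi.
Effective throat (given) t_e = 0.3125 in.
A_we = 0.3125 × 9.5 = 2.969 in².
F_nw = 0.6 F_EXX = 36 ksi.
φR_n = 0.75 × 36 × 2.969 = 80.16 kip.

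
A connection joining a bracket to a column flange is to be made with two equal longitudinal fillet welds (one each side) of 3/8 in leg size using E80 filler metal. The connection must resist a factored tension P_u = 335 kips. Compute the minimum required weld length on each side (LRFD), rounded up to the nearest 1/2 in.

E80XX → F_EXX = 80 ksi.
Throat t_e = 0.707 × 0.375 = 0.2651 in.
φr_n = 0.75 × 0.6 × 80 × 0.2651 = 9.544 kips/in.
L_req = P_u / φr_n = 335 / 9.544 = 35.1 in total.
Per side: 35.1 / 2 = 17.55 in.
Round up → use L = 18 in on each side.

L = 18 in on each side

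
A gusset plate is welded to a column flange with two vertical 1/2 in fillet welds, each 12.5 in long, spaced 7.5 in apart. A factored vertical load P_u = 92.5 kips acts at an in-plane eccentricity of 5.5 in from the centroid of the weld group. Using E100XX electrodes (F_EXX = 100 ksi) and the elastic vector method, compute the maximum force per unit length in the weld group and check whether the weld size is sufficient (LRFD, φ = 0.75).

Total weld length L_w = 25 in. Treat welds as unit-width lines.
Polar moment about centroid: J = 2[d³/12 + d(b/2)²] = 2[12.5³/12 + 12.5×3.75²] = 677.1 in³.
Direct shear f_v = P/L_w = 92.5 / 25 = 3.7 kip/in (vertical).
Torsion M = P·e = 92.5 × 5.5 = 508.75 kip·in.
Critical point at (x, y) = (3.75, 6.25) from centroid. f_tx = M·y/J = 4.696 kip/in; f_ty = M·x/J = 2.818 kip/in.
Resultant f_max = √[f_tx² + (f_v + f_ty)²] = √[4.696² + (3.7 + 2.818)²] = 8.033 kip/in.
Capacity per unit length: φr_n = 0.75 × 0.6 × 100 × (0.707 × 0.5) = 15.91 kip/in.
8.033 ≤ 15.91 → adequate.

f_max ≈ 8.03 kip/in; adequate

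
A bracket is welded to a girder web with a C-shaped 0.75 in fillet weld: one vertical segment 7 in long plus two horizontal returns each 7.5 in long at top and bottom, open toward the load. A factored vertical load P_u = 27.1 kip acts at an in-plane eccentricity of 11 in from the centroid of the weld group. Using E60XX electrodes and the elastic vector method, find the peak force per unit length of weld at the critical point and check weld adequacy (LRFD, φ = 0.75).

E60XX → F_EXX = 60 ksi.
Total weld length L_w = 22 in. Treat welds as unit-width lines.
Centroid: x̄ = 2×7.5×3.75 / 22 = 2.557 in from the vertical weld.
Polar moment about centroid: J = I_x + I_y = [7³/12 + 2×7.5×3.5²] + [7×2.557² + 2(7.5³/12 + 7.5×1.193²)] = 349.8 in³.
Direct shear f_v = P/L_w = 27.1 / 22 = 1.232 kip/in (vertical).
Torsion M = P·e = 27.1 × 11 = 298.1 kip·in.
Critical point at (x, y) = (4.943, 3.5) from centroid. f_tx = M·y/J = 2.983 kip/in; f_ty = M·x/J = 4.213 kip/in.
Resultant f_max = √[f_tx² + (f_v + f_ty)²] = √[2.983² + (1.232 + 4.213)²] = 6.208 kip/in.
Capacity per unit length: φr_n = 0.75 × 0.6 × 60 × (0.707 × 0.75) = 14.32 kip/in.
6.208 ≤ 14.32 → adequate.

f_max ≈ 6.21 kip/in; adequate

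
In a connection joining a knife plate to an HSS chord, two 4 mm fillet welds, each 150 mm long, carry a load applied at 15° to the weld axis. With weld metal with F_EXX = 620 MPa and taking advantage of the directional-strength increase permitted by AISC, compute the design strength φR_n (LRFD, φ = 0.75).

t_e = 0.707 × 4 = 2.828 mm; A_we = 2.828 × 300 = 848.4 mm².
Directional factor: 1.0 + 0.5 sin^1.5(15°) = 1.066.
F_nw = 0.6 × 620 × 1.066 = 396.5 MPa.
φR_n = 0.75 × 396.5 × 848.4 × 10⁻³ = 252.3 kN.

φR_n ≈ 252 kN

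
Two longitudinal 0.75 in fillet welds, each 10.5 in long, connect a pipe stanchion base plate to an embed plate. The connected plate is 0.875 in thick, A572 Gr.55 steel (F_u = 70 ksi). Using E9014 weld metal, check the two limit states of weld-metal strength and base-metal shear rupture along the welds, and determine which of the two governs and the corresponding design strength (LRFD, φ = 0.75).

φR_n ≈ 451 kips (weld metal governs)

E90XX → F_EXX = 90 ksi.
t_e = 0.707 × 0.75 = 0.5302 in; L = 21 in.
Weld metal: φR_n = 0.75 × 0.6 × 90 × 0.5302 × 21 = 451 kips.
Base metal (shear rupture): φR_n = 0.75 × 0.6 × 70 × 0.875 × 21 = 578.8 kips.
Governing: weld metal.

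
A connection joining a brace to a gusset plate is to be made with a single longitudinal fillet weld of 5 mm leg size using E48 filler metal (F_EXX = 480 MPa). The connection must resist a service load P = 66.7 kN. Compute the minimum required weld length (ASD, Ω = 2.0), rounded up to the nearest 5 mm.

Throat t_e = 0.707 × 5 = 3.535 mm.
r_n/Ω = (0.6 × 480 × 3.535) / 2.0 = 509 N/mm = 0.509 kN/mm.
L_req = P / (r_n/Ω) = 66.7 / 0.509 = 131 mm total.
Round up → use L = 135 mm.

L = 135 mm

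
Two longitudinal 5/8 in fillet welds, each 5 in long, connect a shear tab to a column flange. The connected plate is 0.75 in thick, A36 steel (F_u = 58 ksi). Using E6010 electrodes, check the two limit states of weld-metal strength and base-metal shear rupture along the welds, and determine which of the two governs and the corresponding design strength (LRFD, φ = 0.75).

φR_n ≈ 119 kip (weld metal governs)

E60XX → F_EXX = 60 ksi.
t_e = 0.707 × 0.625 = 0.4419 in; L = 10 in.
Weld metal: φR_n = 0.75 × 0.6 × 60 × 0.4419 × 10 = 119.3 kip.
Base metal (shear rupture): φR_n = 0.75 × 0.6 × 58 × 0.75 × 10 = 195.8 kip.
Governing: weld metal.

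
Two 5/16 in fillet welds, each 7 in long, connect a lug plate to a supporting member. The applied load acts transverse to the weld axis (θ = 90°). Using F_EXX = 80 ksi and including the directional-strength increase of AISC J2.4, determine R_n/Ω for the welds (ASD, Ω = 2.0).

t_e = 0.707 × 0.3125 = 0.2209 in; A_we = 0.2209 × 14 = 3.093 in².
Directional factor: 1.0 + 0.5 sin^1.5(90°) = 1.5.
F_nw = 0.6 × 80 × 1.5 = 72 ksi.
R_n/Ω = (72 × 3.093) / 2.0 = 111.4 kips.

R_n/Ω ≈ 111 kips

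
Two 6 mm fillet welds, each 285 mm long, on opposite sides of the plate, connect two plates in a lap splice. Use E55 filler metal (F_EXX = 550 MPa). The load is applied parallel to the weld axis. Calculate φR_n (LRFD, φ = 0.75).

Effective throat t_e = 0.707 × 6 = 4.242 mm.
Total length L = 570 mm; A_we = 4.242 × 570 = 2418 mm².
F_nw = 0.6 F_EXX = 0.6 × 550 = 330 MPa.
φR_n = 0.75 × 330 × 2418 × 10⁻³ = 598.4 kN.

φR_n ≈ 598 kN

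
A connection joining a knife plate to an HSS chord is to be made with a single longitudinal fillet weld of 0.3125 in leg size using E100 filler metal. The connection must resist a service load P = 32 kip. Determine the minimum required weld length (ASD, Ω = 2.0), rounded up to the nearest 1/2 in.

L = 5 in

E100XX → F_EXX = 100 ksi.
Throat t_e = 0.707 × 0.3125 = 0.2209 in.
r_n/Ω = (0.6 × 100 × 0.2209) / 2.0 = 6.628 kip/in.
L_req = P / (r_n/Ω) = 32 / 6.628 = 4.828 in total.
Round up → use L = 5 in.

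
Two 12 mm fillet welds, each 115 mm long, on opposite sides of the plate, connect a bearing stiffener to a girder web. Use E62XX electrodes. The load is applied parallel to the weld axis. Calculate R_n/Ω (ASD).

R_n/Ω ≈ 363 kN

E62XX → F_EXX = 620 MPa.
Effective throat t_e = 0.707 × 12 = 8.484 mm.
Total length L = 230 mm; A_we = 8.484 × 230 = 1951 mm².
F_nw = 0.6 F_EXX = 0.6 × 620 = 372 MPa.
R_n = 372 × 1951 × 10⁻³ = 725.9 kN; R_n/Ω = 725.9/2.0 = 362.9 kN.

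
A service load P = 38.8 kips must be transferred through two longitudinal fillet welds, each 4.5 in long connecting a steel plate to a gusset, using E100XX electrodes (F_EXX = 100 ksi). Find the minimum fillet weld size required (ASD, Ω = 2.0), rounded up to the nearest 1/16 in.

Total weld length L = 9 in.
Required throat t_e = P × Ω / (0.6 F_EXX × L) = 38.8 × 2.0 / (0.6 × 100 × 9) = 0.1437 in.
Required leg w = t_e / 0.707 = 0.2033 in → use 1/4 in.

w = 1/4 in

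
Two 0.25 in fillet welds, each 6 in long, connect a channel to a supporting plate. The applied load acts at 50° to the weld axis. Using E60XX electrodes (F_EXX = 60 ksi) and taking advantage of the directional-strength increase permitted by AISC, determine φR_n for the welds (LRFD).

t_e = 0.707 × 0.25 = 0.1767 in; A_we = 0.1767 × 12 = 2.121 in².
Directional factor: 1.0 + 0.5 sin^1.5(50°) = 1.335.
F_nw = 0.6 × 60 × 1.335 = 48.07 ksi.
φR_n = 0.75 × 48.07 × 2.121 = 76.46 kips.

φR_n ≈ 76.5 kips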